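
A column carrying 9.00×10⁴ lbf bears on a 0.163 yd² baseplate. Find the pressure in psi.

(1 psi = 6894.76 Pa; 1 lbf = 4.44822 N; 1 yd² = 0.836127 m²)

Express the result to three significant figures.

426 psi

9.00×10⁴ lbf × 4.44822 = 400340 N
0.163 yd² × 0.836127 = 0.136289 m²
P = F / A = 400340 N / 0.136289 m² = 2.93743×10⁶ Pa
2.93743×10⁶ Pa ÷ (6894.76 Pa/psi) = 426.038 psi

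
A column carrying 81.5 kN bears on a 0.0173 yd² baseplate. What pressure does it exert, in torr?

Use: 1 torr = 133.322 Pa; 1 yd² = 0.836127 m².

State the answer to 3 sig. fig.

81.5 kN × 1000 → 81500 N
0.0173 yd² × 0.836127 → 0.014465 m²
P = F / A = 81500 N / 0.014465 m² = 5.63429×10⁶ Pa
5.63429×10⁶ Pa ÷ (133.322 Pa/torr) = 42260.8 torr

4.23×10⁴ torr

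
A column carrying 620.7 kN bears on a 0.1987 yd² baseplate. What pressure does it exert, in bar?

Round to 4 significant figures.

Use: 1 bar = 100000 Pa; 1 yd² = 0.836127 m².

620.7 kN × 1000 = 620700 N
0.1987 yd² × 0.836127 = 0.166138 m²
P = F / A = 620700 N / 0.166138 m² = 3.73605×10⁶ Pa
3.73605×10⁶ Pa ÷ (100000 Pa/bar) = 37.3605 bar

37.36 bar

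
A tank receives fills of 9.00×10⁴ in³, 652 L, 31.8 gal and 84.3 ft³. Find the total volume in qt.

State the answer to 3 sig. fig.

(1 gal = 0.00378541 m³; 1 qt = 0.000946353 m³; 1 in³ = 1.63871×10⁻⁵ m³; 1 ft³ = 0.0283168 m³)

9.00×10⁴ in³ × 1.63871×10⁻⁵ → 1.47484 m³
652 L × 0.001 → 0.652 m³
31.8 gal × 0.00378541 → 0.120376 m³
84.3 ft³ × 0.0283168 → 2.38711 m³
Total: 1.47484 + 0.652 + 0.120376 + 2.38711 = 4.63433 m³
In qt: 4.63433 / 0.000946353 = 4897.04 qt

4900 qt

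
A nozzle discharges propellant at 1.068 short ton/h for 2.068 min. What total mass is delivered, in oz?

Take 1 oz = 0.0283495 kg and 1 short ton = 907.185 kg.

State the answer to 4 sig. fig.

1.068 short ton/h → 0.269132 kg/s
2.068 min → 124.08 s
m = ṁ × t = 0.269132 × 124.08 = 33.3939 kg
In oz: 33.3939 / 0.0283495 = 1177.94 oz

1178 oz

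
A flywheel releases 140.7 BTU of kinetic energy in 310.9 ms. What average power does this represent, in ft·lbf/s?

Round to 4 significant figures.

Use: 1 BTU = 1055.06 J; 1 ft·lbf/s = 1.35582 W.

3.522×10⁵ ft·lbf/s

140.7 BTU × 1055.06 → 148447 J
310.9 ms × 0.001 → 0.3109 s
P = E / t = 148447 J / 0.3109 s = 477475 W
477475 W ÷ (1.35582 W/ft·lbf/s) = 352167 ft·lbf/s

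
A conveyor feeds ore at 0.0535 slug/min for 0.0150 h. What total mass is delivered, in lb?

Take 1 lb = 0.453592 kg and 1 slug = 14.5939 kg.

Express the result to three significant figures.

1.55 lb

0.0535 slug/min → 0.0130129 kg/s
0.0150 h → 54 s
m = ṁ × t = 0.0130129 × 54 = 0.702697 kg
In lb: 0.702697 / 0.453592 = 1.54918 lb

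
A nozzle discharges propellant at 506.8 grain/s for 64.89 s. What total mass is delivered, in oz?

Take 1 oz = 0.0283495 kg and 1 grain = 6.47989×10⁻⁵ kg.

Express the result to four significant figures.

506.8 grain/s → 0.0328401 kg/s
m = ṁ × t = 0.0328401 × 64.89 = 2.13099 kg
In oz: 2.13099 / 0.0283495 = 75.1685 oz

75.17 oz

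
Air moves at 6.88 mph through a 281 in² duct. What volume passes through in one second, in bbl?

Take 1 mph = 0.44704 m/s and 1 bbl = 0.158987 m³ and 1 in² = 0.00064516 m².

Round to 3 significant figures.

3.51 bbl

6.88 mph × 0.44704 = 3.07564 m/s
281 in² × 0.00064516 = 0.18129 m²
V = v × A × t = 3.07564 m/s × 0.18129 m² × 1 s = 0.557583 m³
0.557583 m³ ÷ (0.158987 m³/bbl) = 3.5071 bbl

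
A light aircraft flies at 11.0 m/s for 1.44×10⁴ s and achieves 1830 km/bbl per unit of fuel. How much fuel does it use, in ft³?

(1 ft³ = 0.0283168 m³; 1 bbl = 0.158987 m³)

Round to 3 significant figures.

0.486 ft³

d = v × t = 11 × 14400 = 158400 m
1830 km/bbl → 1.15104×10⁷ m/m³
V = d / (distance per unit fuel) = 158400 / 1.15104×10⁷ = 0.0137615 m³
In ft³: 0.0137615 / 0.0283168 = 0.485984 ft³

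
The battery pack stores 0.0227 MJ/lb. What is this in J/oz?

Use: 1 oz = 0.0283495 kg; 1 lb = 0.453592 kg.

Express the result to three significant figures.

0.0227 MJ/lb × 1000000 J/MJ ÷ 0.453592 kg/lb = 50045 J/kg
50045 J/kg × 0.0283495 kg/oz = 1418.75 J/oz

1420 J/oz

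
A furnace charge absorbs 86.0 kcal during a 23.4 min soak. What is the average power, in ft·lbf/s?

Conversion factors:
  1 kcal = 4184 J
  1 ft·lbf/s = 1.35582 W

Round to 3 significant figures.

189 ft·lbf/s

86.0 kcal × 4184 → 359824 J
23.4 min × 60 → 1404 s
P = E / t = 359824 J / 1404 s = 256.285 W
256.285 W ÷ (1.35582 W/ft·lbf/s) = 189.026 ft·lbf/s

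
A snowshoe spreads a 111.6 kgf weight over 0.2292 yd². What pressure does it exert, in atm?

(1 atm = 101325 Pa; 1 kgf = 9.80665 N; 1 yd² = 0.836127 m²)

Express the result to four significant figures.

111.6 kgf × 9.80665 → 1094.42 N
0.2292 yd² × 0.836127 → 0.19164 m²
P = F / A = 1094.42 N / 0.19164 m² = 5710.81 Pa
5710.81 Pa ÷ (101325 Pa/atm) = 0.0563613 atm

0.05636 atm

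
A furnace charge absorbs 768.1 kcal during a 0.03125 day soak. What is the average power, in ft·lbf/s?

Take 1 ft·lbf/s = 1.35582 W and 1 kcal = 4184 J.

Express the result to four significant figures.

877.9 ft·lbf/s

768.1 kcal × 4184 → 3.21373×10⁶ J
0.03125 day × 86400 → 2700 s
P = E / t = 3.21373×10⁶ J / 2700 s = 1190.27 W
1190.27 W ÷ (1.35582 W/ft·lbf/s) = 877.897 ft·lbf/s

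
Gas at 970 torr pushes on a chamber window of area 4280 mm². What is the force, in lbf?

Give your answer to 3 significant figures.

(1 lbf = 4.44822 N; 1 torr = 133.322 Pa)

124 lbf

970 torr × 133.322 = 129322 Pa
4280 mm² × 10⁻⁶ = 0.00428 m²
F = P × A = 129322 Pa × 0.00428 m² = 553.498 N
553.498 N ÷ (4.44822 N/lbf) = 124.431 lbf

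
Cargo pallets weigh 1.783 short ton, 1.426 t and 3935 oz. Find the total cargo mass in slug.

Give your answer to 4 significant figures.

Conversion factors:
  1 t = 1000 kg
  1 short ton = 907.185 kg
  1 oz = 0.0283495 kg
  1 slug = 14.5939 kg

1.783 short ton × 907.185 → 1617.51 kg
1.426 t × 1000 → 1426 kg
3935 oz × 0.0283495 → 111.555 kg
Combined: 1617.51 + 1426 + 111.555 = 3155.06 kg
In slug: 3155.06 / 14.5939 = 216.19 slug

216.2 slug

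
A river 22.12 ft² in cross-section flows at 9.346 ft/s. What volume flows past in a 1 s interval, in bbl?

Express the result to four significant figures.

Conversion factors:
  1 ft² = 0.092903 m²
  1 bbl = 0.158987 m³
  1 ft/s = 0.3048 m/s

9.346 ft/s × 0.3048 = 2.84866 m/s
22.12 ft² × 0.092903 = 2.05501 m²
V = v × A × t = 2.84866 m/s × 2.05501 m² × 1 s = 5.85402 m³
5.85402 m³ ÷ (0.158987 m³/bbl) = 36.8207 bbl

36.82 bbl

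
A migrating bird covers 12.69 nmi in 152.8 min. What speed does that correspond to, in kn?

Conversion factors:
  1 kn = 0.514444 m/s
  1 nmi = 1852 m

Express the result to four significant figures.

4.983 kn

12.69 nmi × 1852 → 23501.9 m
152.8 min × 60 → 9168 s
v = d / t = 23501.9 m / 9168 s = 2.56347 m/s
2.56347 m/s ÷ (0.514444 m/s/kn) = 4.98299 kn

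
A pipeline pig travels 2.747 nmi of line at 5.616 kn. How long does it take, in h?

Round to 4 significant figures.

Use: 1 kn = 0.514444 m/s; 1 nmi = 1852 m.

0.4891 h

2.747 nmi × 1852 = 5087.44 m
5.616 kn × 0.514444 = 2.88912 m/s
t = d / v = 5087.44 m / 2.88912 m/s = 1760.9 s
1760.9 s ÷ (3600 s/h) = 0.489139 h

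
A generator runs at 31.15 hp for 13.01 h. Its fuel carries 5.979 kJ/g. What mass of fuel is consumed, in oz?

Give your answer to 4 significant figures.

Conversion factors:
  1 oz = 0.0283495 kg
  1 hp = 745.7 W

31.15 hp → 23228.6 W
13.01 h → 46836 s
E = P × t = 23228.6 × 46836 = 1.08793×10⁹ J
5.979 kJ/g → 5.979×10⁶ J/kg
m = E / e_s = 1.08793×10⁹ / 5.979×10⁶ = 181.959 kg
In oz: 181.959 / 0.0283495 = 6418.42 oz

6418 oz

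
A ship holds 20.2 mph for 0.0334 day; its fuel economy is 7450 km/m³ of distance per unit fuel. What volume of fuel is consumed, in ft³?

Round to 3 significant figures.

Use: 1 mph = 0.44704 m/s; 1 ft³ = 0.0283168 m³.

20.2 mph → 9.03021 m/s
0.0334 day → 2885.76 s
d = v × t = 9.03021 × 2885.76 = 26059 m
7450 km/m³ → 7.45×10⁶ m/m³
V = d / (distance per unit fuel) = 26059 / 7.45×10⁶ = 0.00349785 m³
In ft³: 0.00349785 / 0.0283168 = 0.123526 ft³

0.124 ft³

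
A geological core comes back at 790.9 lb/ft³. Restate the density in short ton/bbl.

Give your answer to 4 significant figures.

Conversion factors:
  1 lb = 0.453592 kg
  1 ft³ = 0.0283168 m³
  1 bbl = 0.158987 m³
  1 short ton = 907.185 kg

790.9 lb/ft³ × 0.453592 kg/lb ÷ 0.0283168 m³/ft³ = 12669 kg/m³
12669 kg/m³ ÷ 907.185 kg/short ton × 0.158987 m³/bbl = 2.22028 short ton/bbl

2.220 short ton/bbl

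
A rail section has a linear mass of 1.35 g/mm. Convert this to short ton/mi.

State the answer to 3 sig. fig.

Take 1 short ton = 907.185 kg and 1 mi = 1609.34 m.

1.35 g/mm × 0.001 kg/g ÷ 0.001 m/mm = 1.35 kg/m
1.35 kg/m ÷ 907.185 kg/short ton × 1609.34 m/mi = 2.39489 short ton/mi

2.39 short ton/mi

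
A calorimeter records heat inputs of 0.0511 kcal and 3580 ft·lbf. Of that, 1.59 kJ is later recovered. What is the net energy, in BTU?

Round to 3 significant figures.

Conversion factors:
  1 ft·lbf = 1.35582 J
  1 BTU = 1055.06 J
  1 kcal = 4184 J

0.0511 kcal × 4184 = 213.802 J
3580 ft·lbf × 1.35582 = 4853.84 J
1.59 kJ × 1000 = 1590 J
Sum: 213.802 + 4853.84 − 1590 = 3477.64 J
In BTU: 3477.64 / 1055.06 = 3.29615 BTU

3.30 BTU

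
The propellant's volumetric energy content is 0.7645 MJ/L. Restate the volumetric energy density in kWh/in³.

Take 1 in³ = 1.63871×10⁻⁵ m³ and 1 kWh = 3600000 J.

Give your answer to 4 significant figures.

0.003480 kWh/in³

0.7645 MJ/L × 1000000 J/MJ ÷ 0.001 m³/L = 7.645×10⁸ J/m³
7.645×10⁸ J/m³ ÷ 3600000 J/kWh × 1.63871×10⁻⁵ m³/in³ = 0.00347998 kWh/in³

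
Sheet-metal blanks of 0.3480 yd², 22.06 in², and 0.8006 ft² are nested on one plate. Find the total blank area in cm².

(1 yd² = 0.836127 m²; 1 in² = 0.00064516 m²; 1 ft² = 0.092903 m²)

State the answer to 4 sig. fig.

0.3480 yd² × 0.836127 → 0.290972 m²
22.06 in² × 0.00064516 → 0.0142322 m²
0.8006 ft² × 0.092903 → 0.0743781 m²
Combined: 0.290972 + 0.0142322 + 0.0743781 = 0.379582 m²
In cm²: 0.379582 / 0.0001 = 3795.82 cm²

3796 cm²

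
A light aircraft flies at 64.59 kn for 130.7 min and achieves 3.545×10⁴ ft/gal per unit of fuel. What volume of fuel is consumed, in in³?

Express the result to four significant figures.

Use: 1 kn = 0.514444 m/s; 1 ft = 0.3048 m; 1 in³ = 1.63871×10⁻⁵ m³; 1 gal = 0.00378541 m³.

64.59 kn → 33.2279 m/s
130.7 min → 7842 s
d = v × t = 33.2279 × 7842 = 260573 m
3.545×10⁴ ft/gal → 2.85442×10⁶ m/m³
V = d / (distance per unit fuel) = 260573 / 2.85442×10⁶ = 0.0912875 m³
In in³: 0.0912875 / 1.63871×10⁻⁵ = 5570.69 in³

5571 in³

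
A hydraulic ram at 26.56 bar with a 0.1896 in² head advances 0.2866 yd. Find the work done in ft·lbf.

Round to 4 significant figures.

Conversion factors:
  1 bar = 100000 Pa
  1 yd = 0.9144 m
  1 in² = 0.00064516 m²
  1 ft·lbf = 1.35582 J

62.80 ft·lbf

26.56 bar → 2.656×10⁶ Pa
0.1896 in² → 1.22322×10⁻⁴ m²
F = P × A = 2.656×10⁶ × 1.22322×10⁻⁴ = 324.887 N
0.2866 yd → 0.262067 m
W = F × d = 324.887 × 0.262067 = 85.1422 J
In ft·lbf: 85.1422 / 1.35582 = 62.7976 ft·lbf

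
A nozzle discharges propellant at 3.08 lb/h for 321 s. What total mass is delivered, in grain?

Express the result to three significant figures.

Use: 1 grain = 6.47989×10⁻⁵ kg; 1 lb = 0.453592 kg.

3.08 lb/h → 3.88073×10⁻⁴ kg/s
m = ṁ × t = 3.88073×10⁻⁴ × 321 = 0.124571 kg
In grain: 0.124571 / 6.47989×10⁻⁵ = 1922.42 grain

1920 grain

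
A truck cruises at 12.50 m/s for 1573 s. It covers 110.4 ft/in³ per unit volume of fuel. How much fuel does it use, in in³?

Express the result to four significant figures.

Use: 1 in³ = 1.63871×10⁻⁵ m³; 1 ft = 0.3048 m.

d = v × t = 12.5 × 1573 = 19662.5 m
110.4 ft/in³ → 2.05344×10⁶ m/m³
V = d / (distance per unit fuel) = 19662.5 / 2.05344×10⁶ = 0.0095754 m³
In in³: 0.0095754 / 1.63871×10⁻⁵ = 584.325 in³

584.3 in³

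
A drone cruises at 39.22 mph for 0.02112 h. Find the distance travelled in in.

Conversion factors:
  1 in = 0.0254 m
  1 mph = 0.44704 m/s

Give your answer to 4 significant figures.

39.22 mph × 0.44704 = 17.5329 m/s
0.02112 h × 3600 = 76.032 s
d = v × t = 17.5329 m/s × 76.032 s = 1333.06 m
1333.06 m ÷ (0.0254 m/in) = 52482.7 in

5.248×10⁴ in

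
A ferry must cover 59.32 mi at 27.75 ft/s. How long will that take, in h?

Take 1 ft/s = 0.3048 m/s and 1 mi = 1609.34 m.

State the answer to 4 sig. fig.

3.135 h

59.32 mi × 1609.34 → 95466 m
27.75 ft/s × 0.3048 → 8.4582 m/s
t = d / v = 95466 m / 8.4582 m/s = 11286.8 s
11286.8 s ÷ (3600 s/h) = 3.13522 h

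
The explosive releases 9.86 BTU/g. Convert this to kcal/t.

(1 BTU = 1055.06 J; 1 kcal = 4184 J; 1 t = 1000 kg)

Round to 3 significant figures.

2.49×10⁶ kcal/t

9.86 BTU/g × 1055.06 J/BTU ÷ 0.001 kg/g = 1.04029×10⁷ J/kg
1.04029×10⁷ J/kg ÷ 4184 J/kcal × 1000 kg/t = 2.48635×10⁶ kcal/t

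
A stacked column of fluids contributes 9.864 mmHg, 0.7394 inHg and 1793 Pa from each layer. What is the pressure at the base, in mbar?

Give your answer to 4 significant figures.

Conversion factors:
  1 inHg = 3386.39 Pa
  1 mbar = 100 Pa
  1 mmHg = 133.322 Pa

9.864 mmHg × 133.322 = 1315.09 Pa
0.7394 inHg × 3386.39 = 2503.9 Pa
1793 Pa (already Pa)
Combined: 1315.09 + 2503.9 + 1793 = 5611.99 Pa
In mbar: 5611.99 / 100 = 56.1199 mbar

56.12 mbar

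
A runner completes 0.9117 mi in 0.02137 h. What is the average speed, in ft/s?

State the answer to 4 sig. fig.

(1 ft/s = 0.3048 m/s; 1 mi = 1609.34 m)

0.9117 mi × 1609.34 = 1467.24 m
0.02137 h × 3600 = 76.932 s
v = d / t = 1467.24 m / 76.932 s = 19.0719 m/s
19.0719 m/s ÷ (0.3048 m/s/ft/s) = 62.5719 ft/s

62.57 ft/s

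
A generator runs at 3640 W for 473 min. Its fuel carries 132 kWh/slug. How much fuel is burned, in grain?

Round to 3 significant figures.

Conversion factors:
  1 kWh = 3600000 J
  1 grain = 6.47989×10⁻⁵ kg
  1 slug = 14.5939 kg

4.90×10⁴ grain

473 min → 28380 s
E = P × t = 3640 × 28380 = 1.03303×10⁸ J
132 kWh/slug → 3.25615×10⁷ J/kg
m = E / e_s = 1.03303×10⁸ / 3.25615×10⁷ = 3.17255 kg
In grain: 3.17255 / 6.47989×10⁻⁵ = 48959.9 grain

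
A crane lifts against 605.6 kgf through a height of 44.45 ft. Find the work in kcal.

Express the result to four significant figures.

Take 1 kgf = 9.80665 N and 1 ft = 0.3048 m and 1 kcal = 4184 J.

605.6 kgf × 9.80665 → 5938.91 N
44.45 ft × 0.3048 → 13.5484 m
W = F × d = 5938.91 N × 13.5484 m = 80462.7 J
80462.7 J ÷ (4184 J/kcal) = 19.231 kcal

19.23 kcal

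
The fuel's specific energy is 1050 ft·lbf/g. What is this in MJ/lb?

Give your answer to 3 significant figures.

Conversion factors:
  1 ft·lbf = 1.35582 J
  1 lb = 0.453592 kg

1050 ft·lbf/g × 1.35582 J/ft·lbf ÷ 0.001 kg/g = 1.42361×10⁶ J/kg
1.42361×10⁶ J/kg ÷ 1000000 J/MJ × 0.453592 kg/lb = 0.645738 MJ/lb

0.646 MJ/lb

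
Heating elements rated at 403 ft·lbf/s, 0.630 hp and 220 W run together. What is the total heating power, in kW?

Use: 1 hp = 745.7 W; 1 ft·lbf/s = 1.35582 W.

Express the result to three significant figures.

403 ft·lbf/s × 1.35582 = 546.395 W
0.630 hp × 745.7 = 469.791 W
220 W (already W)
Sum: 546.395 + 469.791 + 220 = 1236.19 W
In kW: 1236.19 / 1000 = 1.23619 kW

1.24 kW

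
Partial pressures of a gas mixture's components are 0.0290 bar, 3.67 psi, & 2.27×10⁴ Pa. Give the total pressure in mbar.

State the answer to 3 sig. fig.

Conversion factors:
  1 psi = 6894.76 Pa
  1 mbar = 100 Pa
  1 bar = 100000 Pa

0.0290 bar × 100000 = 2900 Pa
3.67 psi × 6894.76 = 25303.8 Pa
2.27×10⁴ Pa (already Pa)
Sum: 2900 + 25303.8 + 22700 = 50903.8 Pa
In mbar: 50903.8 / 100 = 509.038 mbar

509 mbar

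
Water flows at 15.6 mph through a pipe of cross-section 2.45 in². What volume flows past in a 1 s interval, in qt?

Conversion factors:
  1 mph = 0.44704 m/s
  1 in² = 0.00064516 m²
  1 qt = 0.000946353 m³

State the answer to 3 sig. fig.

15.6 mph × 0.44704 = 6.97382 m/s
2.45 in² × 0.00064516 = 0.00158064 m²
V = v × A × t = 6.97382 m/s × 0.00158064 m² × 1 s = 0.0110231 m³
0.0110231 m³ ÷ (0.000946353 m³/qt) = 11.648 qt

11.6 qt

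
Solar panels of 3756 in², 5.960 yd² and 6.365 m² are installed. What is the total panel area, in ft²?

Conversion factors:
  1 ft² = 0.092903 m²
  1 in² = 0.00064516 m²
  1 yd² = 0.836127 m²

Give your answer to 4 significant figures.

148.2 ft²

3756 in² × 0.00064516 → 2.42322 m²
5.960 yd² × 0.836127 → 4.98332 m²
6.365 m² (already m²)
Sum: 2.42322 + 4.98332 + 6.365 = 13.7715 m²
In ft²: 13.7715 / 0.092903 = 148.235 ft²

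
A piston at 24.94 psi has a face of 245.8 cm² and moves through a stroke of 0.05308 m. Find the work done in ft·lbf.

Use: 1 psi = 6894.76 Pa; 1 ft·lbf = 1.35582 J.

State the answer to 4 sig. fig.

165.5 ft·lbf

24.94 psi → 171955 Pa
245.8 cm² → 0.02458 m²
F = P × A = 171955 × 0.02458 = 4226.65 N
W = F × d = 4226.65 × 0.05308 = 224.351 J
In ft·lbf: 224.351 / 1.35582 = 165.473 ft·lbf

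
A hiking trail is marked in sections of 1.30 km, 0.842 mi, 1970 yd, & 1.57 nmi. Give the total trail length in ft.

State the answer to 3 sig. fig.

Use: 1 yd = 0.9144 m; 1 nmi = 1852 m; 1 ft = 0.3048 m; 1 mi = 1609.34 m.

1.30 km × 1000 = 1300 m
0.842 mi × 1609.34 = 1355.06 m
1970 yd × 0.9144 = 1801.37 m
1.57 nmi × 1852 = 2907.64 m
Sum: 1300 + 1355.06 + 1801.37 + 2907.64 = 7364.07 m
In ft: 7364.07 / 0.3048 = 24160.3 ft

2.42×10⁴ ft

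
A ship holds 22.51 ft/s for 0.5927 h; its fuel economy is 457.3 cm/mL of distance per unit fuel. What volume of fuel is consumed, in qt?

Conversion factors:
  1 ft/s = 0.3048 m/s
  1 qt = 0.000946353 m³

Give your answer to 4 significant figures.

22.51 ft/s → 6.86105 m/s
0.5927 h → 2133.72 s
d = v × t = 6.86105 × 2133.72 = 14639.6 m
457.3 cm/mL → 4.573×10⁶ m/m³
V = d / (distance per unit fuel) = 14639.6 / 4.573×10⁶ = 0.00320131 m³
In qt: 0.00320131 / 0.000946353 = 3.38279 qt

3.383 qt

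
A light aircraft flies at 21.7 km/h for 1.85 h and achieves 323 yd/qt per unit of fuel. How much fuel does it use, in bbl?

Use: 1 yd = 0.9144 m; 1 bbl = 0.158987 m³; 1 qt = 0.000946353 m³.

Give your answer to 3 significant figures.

0.809 bbl

21.7 km/h → 6.02778 m/s
1.85 h → 6660 s
d = v × t = 6.02778 × 6660 = 40145 m
323 yd/qt → 312094 m/m³
V = d / (distance per unit fuel) = 40145 / 312094 = 0.128631 m³
In bbl: 0.128631 / 0.158987 = 0.809066 bbl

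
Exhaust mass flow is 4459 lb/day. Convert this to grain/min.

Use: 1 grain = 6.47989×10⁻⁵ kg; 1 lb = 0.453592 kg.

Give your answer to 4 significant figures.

4459 lb/day × 0.453592 kg/lb ÷ 86400 s/day = 0.0234093 kg/s
0.0234093 kg/s ÷ 6.47989×10⁻⁵ kg/grain × 60 s/min = 21675.6 grain/min

2.168×10⁴ grain/min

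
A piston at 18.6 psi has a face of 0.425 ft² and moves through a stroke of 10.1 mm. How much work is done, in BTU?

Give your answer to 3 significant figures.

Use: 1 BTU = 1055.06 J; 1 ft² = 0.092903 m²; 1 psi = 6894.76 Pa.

0.0485 BTU

18.6 psi → 128243 Pa
0.425 ft² → 0.0394838 m²
F = P × A = 128243 × 0.0394838 = 5063.52 N
10.1 mm → 0.0101 m
W = F × d = 5063.52 × 0.0101 = 51.1416 J
In BTU: 51.1416 / 1055.06 = 0.0484727 BTU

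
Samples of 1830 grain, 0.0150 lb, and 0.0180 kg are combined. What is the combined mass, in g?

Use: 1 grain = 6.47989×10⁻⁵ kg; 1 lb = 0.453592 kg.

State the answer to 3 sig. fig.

143 g

1830 grain × 6.47989×10⁻⁵ = 0.118582 kg
0.0150 lb × 0.453592 = 0.00680388 kg
0.0180 kg (already kg)
Total: 0.118582 + 0.00680388 + 0.018 = 0.143386 kg
In g: 0.143386 / 0.001 = 143.386 g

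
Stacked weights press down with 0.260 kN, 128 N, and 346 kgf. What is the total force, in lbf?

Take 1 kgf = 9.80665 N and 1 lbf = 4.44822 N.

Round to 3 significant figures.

0.260 kN × 1000 = 260 N
128 N (already N)
346 kgf × 9.80665 = 3393.1 N
Combined: 260 + 128 + 3393.1 = 3781.1 N
In lbf: 3781.1 / 4.44822 = 850.025 lbf

850 lbf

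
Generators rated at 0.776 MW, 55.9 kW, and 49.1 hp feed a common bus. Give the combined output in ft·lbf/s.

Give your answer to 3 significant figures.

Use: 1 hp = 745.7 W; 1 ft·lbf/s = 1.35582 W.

6.41×10⁵ ft·lbf/s

0.776 MW × 1000000 = 776000 W
55.9 kW × 1000 = 55900 W
49.1 hp × 745.7 = 36613.9 W
Combined: 776000 + 55900 + 36613.9 = 868514 W
In ft·lbf/s: 868514 / 1.35582 = 640582 ft·lbf/s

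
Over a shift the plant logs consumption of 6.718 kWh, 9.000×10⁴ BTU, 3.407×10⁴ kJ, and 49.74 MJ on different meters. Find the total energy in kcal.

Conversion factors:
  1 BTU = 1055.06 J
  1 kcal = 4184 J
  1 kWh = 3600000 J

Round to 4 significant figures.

6.718 kWh × 3600000 = 2.41848×10⁷ J
9.000×10⁴ BTU × 1055.06 = 9.49554×10⁷ J
3.407×10⁴ kJ × 1000 = 3.407×10⁷ J
49.74 MJ × 1000000 = 4.974×10⁷ J
Combined: 2.41848×10⁷ + 9.49554×10⁷ + 3.407×10⁷ + 4.974×10⁷ = 2.0295×10⁸ J
In kcal: 2.0295×10⁸ / 4184 = 48506.2 kcal

4.851×10⁴ kcal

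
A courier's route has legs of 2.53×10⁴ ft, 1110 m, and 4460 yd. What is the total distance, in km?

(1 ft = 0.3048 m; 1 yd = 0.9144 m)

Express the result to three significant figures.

2.53×10⁴ ft × 0.3048 → 7711.44 m
1110 m (already m)
4460 yd × 0.9144 → 4078.22 m
Combined: 7711.44 + 1110 + 4078.22 = 12899.7 m
In km: 12899.7 / 1000 = 12.8997 km

12.9 km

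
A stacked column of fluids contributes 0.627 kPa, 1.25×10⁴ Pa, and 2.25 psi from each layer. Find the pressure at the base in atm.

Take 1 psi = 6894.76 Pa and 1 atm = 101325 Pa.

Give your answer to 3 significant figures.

0.283 atm

0.627 kPa × 1000 → 627 Pa
1.25×10⁴ Pa (already Pa)
2.25 psi × 6894.76 → 15513.2 Pa
Sum: 627 + 12500 + 15513.2 = 28640.2 Pa
In atm: 28640.2 / 101325 = 0.282657 atm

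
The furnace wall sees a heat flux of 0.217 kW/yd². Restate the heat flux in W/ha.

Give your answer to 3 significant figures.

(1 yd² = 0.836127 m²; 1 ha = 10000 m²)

0.217 kW/yd² × 1000 W/kW ÷ 0.836127 m²/yd² = 259.53 W/m²
259.53 W/m² × 10000 m²/ha = 2.5953×10⁶ W/ha

2.60×10⁶ W/ha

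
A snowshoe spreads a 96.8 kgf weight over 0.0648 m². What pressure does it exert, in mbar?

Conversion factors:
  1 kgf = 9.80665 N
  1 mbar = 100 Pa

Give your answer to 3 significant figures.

146 mbar

96.8 kgf × 9.80665 → 949.284 N
P = F / A = 949.284 N / 0.0648 m² = 14649.4 Pa
14649.4 Pa ÷ (100 Pa/mbar) = 146.494 mbar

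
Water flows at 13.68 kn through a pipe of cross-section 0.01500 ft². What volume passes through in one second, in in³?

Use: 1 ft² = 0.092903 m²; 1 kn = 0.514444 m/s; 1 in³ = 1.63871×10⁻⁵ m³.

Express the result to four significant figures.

13.68 kn × 0.514444 = 7.03759 m/s
0.01500 ft² × 0.092903 = 0.00139354 m²
V = v × A × t = 7.03759 m/s × 0.00139354 m² × 1 s = 0.00980716 m³
0.00980716 m³ ÷ (1.63871×10⁻⁵ m³/in³) = 598.468 in³

598.5 in³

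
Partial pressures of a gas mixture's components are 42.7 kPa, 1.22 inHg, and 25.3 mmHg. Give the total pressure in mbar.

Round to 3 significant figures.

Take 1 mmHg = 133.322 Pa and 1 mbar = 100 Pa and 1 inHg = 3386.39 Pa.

502 mbar

42.7 kPa × 1000 = 42700 Pa
1.22 inHg × 3386.39 = 4131.4 Pa
25.3 mmHg × 133.322 = 3373.05 Pa
Combined: 42700 + 4131.4 + 3373.05 = 50204.4 Pa
In mbar: 50204.4 / 100 = 502.044 mbar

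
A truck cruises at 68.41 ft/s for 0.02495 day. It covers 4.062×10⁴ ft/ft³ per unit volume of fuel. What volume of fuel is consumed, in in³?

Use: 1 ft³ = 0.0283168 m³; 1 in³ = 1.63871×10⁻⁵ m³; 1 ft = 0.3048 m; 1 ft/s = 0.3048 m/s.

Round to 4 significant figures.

68.41 ft/s → 20.8514 m/s
0.02495 day → 2155.68 s
d = v × t = 20.8514 × 2155.68 = 44948.9 m
4.062×10⁴ ft/ft³ → 437231 m/m³
V = d / (distance per unit fuel) = 44948.9 / 437231 = 0.102804 m³
In in³: 0.102804 / 1.63871×10⁻⁵ = 6273.47 in³

6273 in³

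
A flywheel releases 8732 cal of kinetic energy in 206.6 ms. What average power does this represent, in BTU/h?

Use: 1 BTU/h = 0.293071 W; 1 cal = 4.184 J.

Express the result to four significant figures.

6.034×10⁵ BTU/h

8732 cal × 4.184 = 36534.7 J
206.6 ms × 0.001 = 0.2066 s
P = E / t = 36534.7 J / 0.2066 s = 176838 W
176838 W ÷ (0.293071 W/BTU/h) = 603396 BTU/h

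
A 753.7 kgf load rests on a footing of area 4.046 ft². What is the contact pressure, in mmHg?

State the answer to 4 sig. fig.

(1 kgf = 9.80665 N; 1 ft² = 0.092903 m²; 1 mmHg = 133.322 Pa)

753.7 kgf × 9.80665 = 7391.27 N
4.046 ft² × 0.092903 = 0.375886 m²
P = F / A = 7391.27 N / 0.375886 m² = 19663.6 Pa
19663.6 Pa ÷ (133.322 Pa/mmHg) = 147.49 mmHg

147.5 mmHg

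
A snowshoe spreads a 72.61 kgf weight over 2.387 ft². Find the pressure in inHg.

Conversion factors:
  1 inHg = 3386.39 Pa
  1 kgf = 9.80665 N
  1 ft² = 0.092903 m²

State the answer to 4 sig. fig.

0.9482 inHg

72.61 kgf × 9.80665 → 712.061 N
2.387 ft² × 0.092903 → 0.221759 m²
P = F / A = 712.061 N / 0.221759 m² = 3210.97 Pa
3210.97 Pa ÷ (3386.39 Pa/inHg) = 0.948199 inHg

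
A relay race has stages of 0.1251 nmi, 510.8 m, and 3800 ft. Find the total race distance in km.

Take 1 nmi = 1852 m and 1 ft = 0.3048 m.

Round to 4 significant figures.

0.1251 nmi × 1852 = 231.685 m
510.8 m (already m)
3800 ft × 0.3048 = 1158.24 m
Combined: 231.685 + 510.8 + 1158.24 = 1900.72 m
In km: 1900.72 / 1000 = 1.90072 km

1.901 km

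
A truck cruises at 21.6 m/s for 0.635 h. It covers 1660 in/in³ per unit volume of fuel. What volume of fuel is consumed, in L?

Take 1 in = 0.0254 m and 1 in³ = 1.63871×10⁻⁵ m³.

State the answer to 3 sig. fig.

0.635 h → 2286 s
d = v × t = 21.6 × 2286 = 49377.6 m
1660 in/in³ → 2.573×10⁶ m/m³
V = d / (distance per unit fuel) = 49377.6 / 2.573×10⁶ = 0.0191907 m³
In L: 0.0191907 / 0.001 = 19.1907 L

19.2 L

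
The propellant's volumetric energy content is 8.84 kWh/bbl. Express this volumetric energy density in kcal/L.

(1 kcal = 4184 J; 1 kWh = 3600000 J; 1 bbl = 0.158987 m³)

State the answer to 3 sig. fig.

8.84 kWh/bbl × 3600000 J/kWh ÷ 0.158987 m³/bbl = 2.00167×10⁸ J/m³
2.00167×10⁸ J/m³ ÷ 4184 J/kcal × 0.001 m³/L = 47.8411 kcal/L

47.8 kcal/L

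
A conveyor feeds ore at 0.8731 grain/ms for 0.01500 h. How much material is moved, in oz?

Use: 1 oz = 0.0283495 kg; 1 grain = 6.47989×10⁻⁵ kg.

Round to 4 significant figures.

0.8731 grain/ms → 0.0565759 kg/s
0.01500 h → 54 s
m = ṁ × t = 0.0565759 × 54 = 3.0551 kg
In oz: 3.0551 / 0.0283495 = 107.766 oz

107.8 oz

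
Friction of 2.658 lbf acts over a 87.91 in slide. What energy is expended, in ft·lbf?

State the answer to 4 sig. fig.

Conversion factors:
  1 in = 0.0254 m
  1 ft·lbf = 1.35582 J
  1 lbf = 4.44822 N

19.47 ft·lbf

2.658 lbf × 4.44822 = 11.8234 N
87.91 in × 0.0254 = 2.23291 m
W = F × d = 11.8234 N × 2.23291 m = 26.4006 J
26.4006 J ÷ (1.35582 J/ft·lbf) = 19.4721 ft·lbf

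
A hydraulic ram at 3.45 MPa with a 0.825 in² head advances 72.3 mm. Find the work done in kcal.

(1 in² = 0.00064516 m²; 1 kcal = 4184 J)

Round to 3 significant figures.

0.0317 kcal

3.45 MPa → 3.45×10⁶ Pa
0.825 in² → 5.32257×10⁻⁴ m²
F = P × A = 3.45×10⁶ × 5.32257×10⁻⁴ = 1836.29 N
72.3 mm → 0.0723 m
W = F × d = 1836.29 × 0.0723 = 132.764 J
In kcal: 132.764 / 4184 = 0.0317314 kcal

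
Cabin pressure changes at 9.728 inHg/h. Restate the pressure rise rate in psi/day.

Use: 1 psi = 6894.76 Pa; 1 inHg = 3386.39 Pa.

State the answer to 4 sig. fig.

114.7 psi/day

9.728 inHg/h × 3386.39 Pa/inHg ÷ 3600 s/h = 9.15078 Pa/s
9.15078 Pa/s ÷ 6894.76 Pa/psi × 86400 s/day = 114.671 psi/day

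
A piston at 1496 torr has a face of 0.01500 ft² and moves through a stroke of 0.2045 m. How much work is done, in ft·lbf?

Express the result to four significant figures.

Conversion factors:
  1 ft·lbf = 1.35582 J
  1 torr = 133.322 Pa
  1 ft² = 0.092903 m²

1496 torr → 199450 Pa
0.01500 ft² → 0.00139354 m²
F = P × A = 199450 × 0.00139354 = 277.942 N
W = F × d = 277.942 × 0.2045 = 56.8391 J
In ft·lbf: 56.8391 / 1.35582 = 41.9223 ft·lbf

41.92 ft·lbf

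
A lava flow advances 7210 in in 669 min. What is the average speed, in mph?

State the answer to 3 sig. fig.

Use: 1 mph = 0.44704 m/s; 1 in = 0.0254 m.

7210 in × 0.0254 → 183.134 m
669 min × 60 → 40140 s
v = d / t = 183.134 m / 40140 s = 0.00456238 m/s
0.00456238 m/s ÷ (0.44704 m/s/mph) = 0.0102058 mph

0.0102 mph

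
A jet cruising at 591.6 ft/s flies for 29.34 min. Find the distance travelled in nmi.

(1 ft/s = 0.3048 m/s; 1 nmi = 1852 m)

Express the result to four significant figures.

591.6 ft/s × 0.3048 → 180.32 m/s
29.34 min × 60 → 1760.4 s
d = v × t = 180.32 m/s × 1760.4 s = 317435 m
317435 m ÷ (1852 m/nmi) = 171.401 nmi

171.4 nmi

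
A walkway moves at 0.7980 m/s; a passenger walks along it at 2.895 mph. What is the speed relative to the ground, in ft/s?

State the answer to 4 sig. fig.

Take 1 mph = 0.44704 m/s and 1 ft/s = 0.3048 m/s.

0.7980 m/s (already m/s)
2.895 mph × 0.44704 = 1.29418 m/s
Sum: 0.798 + 1.29418 = 2.09218 m/s
In ft/s: 2.09218 / 0.3048 = 6.86411 ft/s

6.864 ft/s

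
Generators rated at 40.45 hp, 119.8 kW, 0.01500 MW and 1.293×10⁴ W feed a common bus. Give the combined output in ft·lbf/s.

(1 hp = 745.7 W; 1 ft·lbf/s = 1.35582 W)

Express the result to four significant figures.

40.45 hp × 745.7 = 30163.6 W
119.8 kW × 1000 = 119800 W
0.01500 MW × 1000000 = 15000 W
1.293×10⁴ W (already W)
Combined: 30163.6 + 119800 + 15000 + 12930 = 177894 W
In ft·lbf/s: 177894 / 1.35582 = 131208 ft·lbf/s

1.312×10⁵ ft·lbf/s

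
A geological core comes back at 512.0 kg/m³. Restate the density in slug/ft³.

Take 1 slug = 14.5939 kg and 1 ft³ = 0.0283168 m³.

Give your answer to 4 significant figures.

0.9934 slug/ft³

512.0 kg/m³ is already 512 kg/m³
512 kg/m³ ÷ 14.5939 kg/slug × 0.0283168 m³/ft³ = 0.993443 slug/ft³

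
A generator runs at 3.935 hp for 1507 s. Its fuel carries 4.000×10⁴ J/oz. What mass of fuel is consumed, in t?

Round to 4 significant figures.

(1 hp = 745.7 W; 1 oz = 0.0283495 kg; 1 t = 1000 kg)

0.003134 t

3.935 hp → 2934.33 W
E = P × t = 2934.33 × 1507 = 4.42204×10⁶ J
4.000×10⁴ J/oz → 1.41096×10⁶ J/kg
m = E / e_s = 4.42204×10⁶ / 1.41096×10⁶ = 3.13406 kg
In t: 3.13406 / 1000 = 0.00313406 t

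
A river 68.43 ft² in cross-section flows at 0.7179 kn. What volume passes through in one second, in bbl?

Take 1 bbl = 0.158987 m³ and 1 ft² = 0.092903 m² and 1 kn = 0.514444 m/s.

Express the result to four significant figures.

0.7179 kn × 0.514444 = 0.369319 m/s
68.43 ft² × 0.092903 = 6.35735 m²
V = v × A × t = 0.369319 m/s × 6.35735 m² × 1 s = 2.34789 m³
2.34789 m³ ÷ (0.158987 m³/bbl) = 14.7678 bbl

14.77 bbl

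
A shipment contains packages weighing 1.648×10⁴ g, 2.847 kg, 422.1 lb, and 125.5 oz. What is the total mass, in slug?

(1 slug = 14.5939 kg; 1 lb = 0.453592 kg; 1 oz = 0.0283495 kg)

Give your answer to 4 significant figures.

1.648×10⁴ g × 0.001 = 16.48 kg
2.847 kg (already kg)
422.1 lb × 0.453592 = 191.461 kg
125.5 oz × 0.0283495 = 3.55786 kg
Sum: 16.48 + 2.847 + 191.461 + 3.55786 = 214.346 kg
In slug: 214.346 / 14.5939 = 14.6874 slug

14.69 slug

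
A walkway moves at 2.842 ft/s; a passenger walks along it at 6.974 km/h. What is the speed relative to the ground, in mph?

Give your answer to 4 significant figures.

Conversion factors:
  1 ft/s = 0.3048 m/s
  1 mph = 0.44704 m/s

6.271 mph

2.842 ft/s × 0.3048 = 0.866242 m/s
6.974 km/h × (1/3.6) = 1.93722 m/s
Sum: 0.866242 + 1.93722 = 2.80346 m/s
In mph: 2.80346 / 0.44704 = 6.27116 mph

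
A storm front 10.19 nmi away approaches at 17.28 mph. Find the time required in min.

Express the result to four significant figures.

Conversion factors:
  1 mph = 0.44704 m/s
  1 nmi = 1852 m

40.72 min

10.19 nmi × 1852 → 18871.9 m
17.28 mph × 0.44704 → 7.72485 m/s
t = d / v = 18871.9 m / 7.72485 m/s = 2443.01 s
2443.01 s ÷ (60 s/min) = 40.7168 min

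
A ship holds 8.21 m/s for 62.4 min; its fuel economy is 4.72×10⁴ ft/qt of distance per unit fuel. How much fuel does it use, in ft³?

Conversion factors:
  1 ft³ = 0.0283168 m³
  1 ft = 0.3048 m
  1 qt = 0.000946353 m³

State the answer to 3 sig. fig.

0.0714 ft³

62.4 min → 3744 s
d = v × t = 8.21 × 3744 = 30738.2 m
4.72×10⁴ ft/qt → 1.52021×10⁷ m/m³
V = d / (distance per unit fuel) = 30738.2 / 1.52021×10⁷ = 0.00202197 m³
In ft³: 0.00202197 / 0.0283168 = 0.0714053 ft³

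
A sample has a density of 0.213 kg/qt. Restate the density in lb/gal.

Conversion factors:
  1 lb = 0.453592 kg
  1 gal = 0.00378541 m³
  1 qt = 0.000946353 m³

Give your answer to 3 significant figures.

0.213 kg/qt ÷ 0.000946353 m³/qt = 225.075 kg/m³
225.075 kg/m³ ÷ 0.453592 kg/lb × 0.00378541 m³/gal = 1.87834 lb/gal

1.88 lb/gal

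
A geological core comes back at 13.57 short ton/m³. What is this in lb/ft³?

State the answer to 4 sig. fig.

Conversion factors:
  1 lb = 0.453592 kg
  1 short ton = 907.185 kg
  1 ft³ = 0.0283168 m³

768.5 lb/ft³

13.57 short ton/m³ × 907.185 kg/short ton = 12310.5 kg/m³
12310.5 kg/m³ ÷ 0.453592 kg/lb × 0.0283168 m³/ft³ = 768.519 lb/ft³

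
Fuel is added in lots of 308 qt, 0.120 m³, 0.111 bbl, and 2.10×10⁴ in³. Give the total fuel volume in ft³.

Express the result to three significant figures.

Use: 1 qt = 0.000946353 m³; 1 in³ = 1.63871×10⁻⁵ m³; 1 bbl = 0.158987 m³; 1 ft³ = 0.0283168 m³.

27.3 ft³

308 qt × 0.000946353 → 0.291477 m³
0.120 m³ (already m³)
0.111 bbl × 0.158987 → 0.0176476 m³
2.10×10⁴ in³ × 1.63871×10⁻⁵ → 0.344129 m³
Combined: 0.291477 + 0.12 + 0.0176476 + 0.344129 = 0.773254 m³
In ft³: 0.773254 / 0.0283168 = 27.3073 ft³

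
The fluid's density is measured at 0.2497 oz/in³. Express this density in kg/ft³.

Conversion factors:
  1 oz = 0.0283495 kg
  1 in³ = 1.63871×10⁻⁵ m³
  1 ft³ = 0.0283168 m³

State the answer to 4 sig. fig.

0.2497 oz/in³ × 0.0283495 kg/oz ÷ 1.63871×10⁻⁵ m³/in³ = 431.978 kg/m³
431.978 kg/m³ × 0.0283168 m³/ft³ = 12.2322 kg/ft³

12.23 kg/ft³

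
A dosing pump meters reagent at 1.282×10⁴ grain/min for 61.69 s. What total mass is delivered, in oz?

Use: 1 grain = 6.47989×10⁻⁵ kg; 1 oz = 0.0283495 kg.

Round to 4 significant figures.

1.282×10⁴ grain/min → 0.0138454 kg/s
m = ṁ × t = 0.0138454 × 61.69 = 0.854123 kg
In oz: 0.854123 / 0.0283495 = 30.1283 oz

30.13 oz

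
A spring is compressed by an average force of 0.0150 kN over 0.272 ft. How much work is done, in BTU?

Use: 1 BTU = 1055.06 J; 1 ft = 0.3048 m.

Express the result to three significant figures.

0.00118 BTU

0.0150 kN × 1000 = 15 N
0.272 ft × 0.3048 = 0.0829056 m
W = F × d = 15 N × 0.0829056 m = 1.24358 J
1.24358 J ÷ (1055.06 J/BTU) = 0.00117868 BTU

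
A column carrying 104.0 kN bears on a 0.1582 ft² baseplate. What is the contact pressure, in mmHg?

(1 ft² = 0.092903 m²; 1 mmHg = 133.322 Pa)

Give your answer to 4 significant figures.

104.0 kN × 1000 = 104000 N
0.1582 ft² × 0.092903 = 0.0146973 m²
P = F / A = 104000 N / 0.0146973 m² = 7.07613×10⁶ Pa
7.07613×10⁶ Pa ÷ (133.322 Pa/mmHg) = 53075.5 mmHg

5.308×10⁴ mmHg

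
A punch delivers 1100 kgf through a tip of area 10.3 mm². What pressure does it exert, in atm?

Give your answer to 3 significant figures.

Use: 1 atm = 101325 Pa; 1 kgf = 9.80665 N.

1100 kgf × 9.80665 → 10787.3 N
10.3 mm² × 10⁻⁶ → 1.03×10⁻⁵ m²
P = F / A = 10787.3 N / 1.03×10⁻⁵ m² = 1.04731×10⁹ Pa
1.04731×10⁹ Pa ÷ (101325 Pa/atm) = 10336.1 atm

1.03×10⁴ atm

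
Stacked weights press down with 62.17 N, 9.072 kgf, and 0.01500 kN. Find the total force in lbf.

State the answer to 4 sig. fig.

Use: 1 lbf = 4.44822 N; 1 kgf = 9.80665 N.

62.17 N (already N)
9.072 kgf × 9.80665 = 88.9659 N
0.01500 kN × 1000 = 15 N
Combined: 62.17 + 88.9659 + 15 = 166.136 N
In lbf: 166.136 / 4.44822 = 37.3489 lbf

37.35 lbf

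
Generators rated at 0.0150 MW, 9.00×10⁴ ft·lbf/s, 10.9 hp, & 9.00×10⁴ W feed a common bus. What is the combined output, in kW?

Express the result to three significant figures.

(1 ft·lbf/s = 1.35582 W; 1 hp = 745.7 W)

235 kW

0.0150 MW × 1000000 → 15000 W
9.00×10⁴ ft·lbf/s × 1.35582 → 122024 W
10.9 hp × 745.7 → 8128.13 W
9.00×10⁴ W (already W)
Sum: 15000 + 122024 + 8128.13 + 90000 = 235152 W
In kW: 235152 / 1000 = 235.152 kW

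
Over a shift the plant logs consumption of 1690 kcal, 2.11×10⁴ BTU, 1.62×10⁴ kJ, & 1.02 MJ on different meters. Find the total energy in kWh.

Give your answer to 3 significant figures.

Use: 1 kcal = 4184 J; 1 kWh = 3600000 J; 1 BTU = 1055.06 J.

1690 kcal × 4184 → 7.07096×10⁶ J
2.11×10⁴ BTU × 1055.06 → 2.22618×10⁷ J
1.62×10⁴ kJ × 1000 → 1.62×10⁷ J
1.02 MJ × 1000000 → 1.02×10⁶ J
Sum: 7.07096×10⁶ + 2.22618×10⁷ + 1.62×10⁷ + 1.02×10⁶ = 4.65528×10⁷ J
In kWh: 4.65528×10⁷ / 3600000 = 12.9313 kWh

12.9 kWh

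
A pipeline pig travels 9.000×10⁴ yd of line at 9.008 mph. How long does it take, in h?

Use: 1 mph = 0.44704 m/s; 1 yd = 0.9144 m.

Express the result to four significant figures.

5.677 h

9.000×10⁴ yd × 0.9144 → 82296 m
9.008 mph × 0.44704 → 4.02694 m/s
t = d / v = 82296 m / 4.02694 m/s = 20436.4 s
20436.4 s ÷ (3600 s/h) = 5.67678 h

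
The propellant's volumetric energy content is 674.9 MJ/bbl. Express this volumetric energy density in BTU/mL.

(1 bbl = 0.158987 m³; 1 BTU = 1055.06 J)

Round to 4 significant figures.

674.9 MJ/bbl × 1000000 J/MJ ÷ 0.158987 m³/bbl = 4.245×10⁹ J/m³
4.245×10⁹ J/m³ ÷ 1055.06 J/BTU × 10⁻⁶ m³/mL = 4.02347 BTU/mL

4.023 BTU/mL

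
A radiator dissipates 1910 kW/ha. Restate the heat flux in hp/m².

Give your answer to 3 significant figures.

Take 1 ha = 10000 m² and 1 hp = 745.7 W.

1910 kW/ha × 1000 W/kW ÷ 10000 m²/ha = 191 W/m²
191 W/m² ÷ 745.7 W/hp = 0.256135 hp/m²

0.256 hp/m²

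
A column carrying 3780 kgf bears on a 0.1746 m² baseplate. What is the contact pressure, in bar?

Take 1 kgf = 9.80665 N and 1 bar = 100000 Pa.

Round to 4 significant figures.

3780 kgf × 9.80665 → 37069.1 N
P = F / A = 37069.1 N / 0.1746 m² = 212309 Pa
212309 Pa ÷ (100000 Pa/bar) = 2.12309 bar

2.123 bar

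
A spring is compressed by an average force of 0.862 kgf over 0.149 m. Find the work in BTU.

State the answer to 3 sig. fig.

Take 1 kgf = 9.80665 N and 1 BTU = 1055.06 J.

0.862 kgf × 9.80665 = 8.45333 N
W = F × d = 8.45333 N × 0.149 m = 1.25955 J
1.25955 J ÷ (1055.06 J/BTU) = 0.00119382 BTU

0.00119 BTU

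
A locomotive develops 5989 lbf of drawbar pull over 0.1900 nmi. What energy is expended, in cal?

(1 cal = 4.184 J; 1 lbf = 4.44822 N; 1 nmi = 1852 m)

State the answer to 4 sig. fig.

2.240×10⁶ cal

5989 lbf × 4.44822 = 26640.4 N
0.1900 nmi × 1852 = 351.88 m
W = F × d = 26640.4 N × 351.88 m = 9.37422×10⁶ J
9.37422×10⁶ J ÷ (4.184 J/cal) = 2.24049×10⁶ cal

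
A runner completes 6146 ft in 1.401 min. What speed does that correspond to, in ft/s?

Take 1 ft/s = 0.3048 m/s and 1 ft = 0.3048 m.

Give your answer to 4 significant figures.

6146 ft × 0.3048 → 1873.3 m
1.401 min × 60 → 84.06 s
v = d / t = 1873.3 m / 84.06 s = 22.2853 m/s
22.2853 m/s ÷ (0.3048 m/s/ft/s) = 73.1145 ft/s

73.11 ft/s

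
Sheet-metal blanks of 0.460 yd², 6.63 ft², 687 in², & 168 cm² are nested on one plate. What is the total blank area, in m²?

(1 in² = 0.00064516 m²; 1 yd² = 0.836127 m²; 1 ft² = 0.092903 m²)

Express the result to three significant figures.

1.46 m²

0.460 yd² × 0.836127 → 0.384618 m²
6.63 ft² × 0.092903 → 0.615947 m²
687 in² × 0.00064516 → 0.443225 m²
168 cm² × 0.0001 → 0.0168 m²
Total: 0.384618 + 0.615947 + 0.443225 + 0.0168 = 1.46059 m²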